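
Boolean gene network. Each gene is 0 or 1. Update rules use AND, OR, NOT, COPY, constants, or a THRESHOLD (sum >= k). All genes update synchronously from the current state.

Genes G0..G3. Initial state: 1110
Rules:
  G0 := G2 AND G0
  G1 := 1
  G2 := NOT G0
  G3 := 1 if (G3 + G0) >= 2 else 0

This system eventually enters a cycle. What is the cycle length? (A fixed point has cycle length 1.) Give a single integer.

Answer: 1

Derivation:
Step 0: 1110
Step 1: G0=G2&G0=1&1=1 G1=1(const) G2=NOT G0=NOT 1=0 G3=(0+1>=2)=0 -> 1100
Step 2: G0=G2&G0=0&1=0 G1=1(const) G2=NOT G0=NOT 1=0 G3=(0+1>=2)=0 -> 0100
Step 3: G0=G2&G0=0&0=0 G1=1(const) G2=NOT G0=NOT 0=1 G3=(0+0>=2)=0 -> 0110
Step 4: G0=G2&G0=1&0=0 G1=1(const) G2=NOT G0=NOT 0=1 G3=(0+0>=2)=0 -> 0110
State from step 4 equals state from step 3 -> cycle length 1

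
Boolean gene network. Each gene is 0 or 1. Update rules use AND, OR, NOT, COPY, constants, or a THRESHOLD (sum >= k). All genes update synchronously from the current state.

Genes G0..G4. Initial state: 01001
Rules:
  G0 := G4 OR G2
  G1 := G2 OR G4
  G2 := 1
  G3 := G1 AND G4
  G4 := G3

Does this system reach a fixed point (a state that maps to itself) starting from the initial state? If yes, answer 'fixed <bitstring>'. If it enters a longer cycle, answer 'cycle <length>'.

Answer: cycle 2

Derivation:
Step 0: 01001
Step 1: G0=G4|G2=1|0=1 G1=G2|G4=0|1=1 G2=1(const) G3=G1&G4=1&1=1 G4=G3=0 -> 11110
Step 2: G0=G4|G2=0|1=1 G1=G2|G4=1|0=1 G2=1(const) G3=G1&G4=1&0=0 G4=G3=1 -> 11101
Step 3: G0=G4|G2=1|1=1 G1=G2|G4=1|1=1 G2=1(const) G3=G1&G4=1&1=1 G4=G3=0 -> 11110
Cycle of length 2 starting at step 1 -> no fixed point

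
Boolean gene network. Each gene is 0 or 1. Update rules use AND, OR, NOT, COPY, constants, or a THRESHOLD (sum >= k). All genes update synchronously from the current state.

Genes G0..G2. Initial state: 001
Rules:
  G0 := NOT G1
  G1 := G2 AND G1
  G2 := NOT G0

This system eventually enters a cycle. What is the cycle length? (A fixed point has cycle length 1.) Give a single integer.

Answer: 1

Derivation:
Step 0: 001
Step 1: G0=NOT G1=NOT 0=1 G1=G2&G1=1&0=0 G2=NOT G0=NOT 0=1 -> 101
Step 2: G0=NOT G1=NOT 0=1 G1=G2&G1=1&0=0 G2=NOT G0=NOT 1=0 -> 100
Step 3: G0=NOT G1=NOT 0=1 G1=G2&G1=0&0=0 G2=NOT G0=NOT 1=0 -> 100
State from step 3 equals state from step 2 -> cycle length 1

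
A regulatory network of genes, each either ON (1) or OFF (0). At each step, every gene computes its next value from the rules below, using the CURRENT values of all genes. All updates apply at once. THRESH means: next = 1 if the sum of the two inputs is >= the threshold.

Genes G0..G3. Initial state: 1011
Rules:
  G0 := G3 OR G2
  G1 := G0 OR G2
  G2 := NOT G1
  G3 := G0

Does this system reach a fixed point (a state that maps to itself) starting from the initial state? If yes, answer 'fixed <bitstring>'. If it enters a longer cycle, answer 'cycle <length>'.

Step 0: 1011
Step 1: G0=G3|G2=1|1=1 G1=G0|G2=1|1=1 G2=NOT G1=NOT 0=1 G3=G0=1 -> 1111
Step 2: G0=G3|G2=1|1=1 G1=G0|G2=1|1=1 G2=NOT G1=NOT 1=0 G3=G0=1 -> 1101
Step 3: G0=G3|G2=1|0=1 G1=G0|G2=1|0=1 G2=NOT G1=NOT 1=0 G3=G0=1 -> 1101
Fixed point reached at step 2: 1101

Answer: fixed 1101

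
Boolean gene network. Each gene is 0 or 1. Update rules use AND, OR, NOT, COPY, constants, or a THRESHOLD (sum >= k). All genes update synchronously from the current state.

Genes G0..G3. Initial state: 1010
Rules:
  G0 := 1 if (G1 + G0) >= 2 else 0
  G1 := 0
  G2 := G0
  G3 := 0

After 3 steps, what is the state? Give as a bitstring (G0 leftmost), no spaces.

Step 1: G0=(0+1>=2)=0 G1=0(const) G2=G0=1 G3=0(const) -> 0010
Step 2: G0=(0+0>=2)=0 G1=0(const) G2=G0=0 G3=0(const) -> 0000
Step 3: G0=(0+0>=2)=0 G1=0(const) G2=G0=0 G3=0(const) -> 0000

0000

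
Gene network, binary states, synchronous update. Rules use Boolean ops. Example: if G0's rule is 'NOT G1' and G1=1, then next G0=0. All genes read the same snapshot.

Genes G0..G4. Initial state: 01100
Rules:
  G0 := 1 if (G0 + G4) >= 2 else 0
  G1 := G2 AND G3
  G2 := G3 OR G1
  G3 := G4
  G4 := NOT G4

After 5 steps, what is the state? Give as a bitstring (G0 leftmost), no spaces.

Step 1: G0=(0+0>=2)=0 G1=G2&G3=1&0=0 G2=G3|G1=0|1=1 G3=G4=0 G4=NOT G4=NOT 0=1 -> 00101
Step 2: G0=(0+1>=2)=0 G1=G2&G3=1&0=0 G2=G3|G1=0|0=0 G3=G4=1 G4=NOT G4=NOT 1=0 -> 00010
Step 3: G0=(0+0>=2)=0 G1=G2&G3=0&1=0 G2=G3|G1=1|0=1 G3=G4=0 G4=NOT G4=NOT 0=1 -> 00101
Step 4: G0=(0+1>=2)=0 G1=G2&G3=1&0=0 G2=G3|G1=0|0=0 G3=G4=1 G4=NOT G4=NOT 1=0 -> 00010
Step 5: G0=(0+0>=2)=0 G1=G2&G3=0&1=0 G2=G3|G1=1|0=1 G3=G4=0 G4=NOT G4=NOT 0=1 -> 00101

00101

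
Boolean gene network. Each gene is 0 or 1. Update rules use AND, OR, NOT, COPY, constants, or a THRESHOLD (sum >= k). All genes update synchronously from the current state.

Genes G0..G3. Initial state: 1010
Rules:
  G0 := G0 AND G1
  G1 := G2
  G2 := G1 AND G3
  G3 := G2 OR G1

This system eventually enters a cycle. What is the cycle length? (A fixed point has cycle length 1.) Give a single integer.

Step 0: 1010
Step 1: G0=G0&G1=1&0=0 G1=G2=1 G2=G1&G3=0&0=0 G3=G2|G1=1|0=1 -> 0101
Step 2: G0=G0&G1=0&1=0 G1=G2=0 G2=G1&G3=1&1=1 G3=G2|G1=0|1=1 -> 0011
Step 3: G0=G0&G1=0&0=0 G1=G2=1 G2=G1&G3=0&1=0 G3=G2|G1=1|0=1 -> 0101
State from step 3 equals state from step 1 -> cycle length 2

Answer: 2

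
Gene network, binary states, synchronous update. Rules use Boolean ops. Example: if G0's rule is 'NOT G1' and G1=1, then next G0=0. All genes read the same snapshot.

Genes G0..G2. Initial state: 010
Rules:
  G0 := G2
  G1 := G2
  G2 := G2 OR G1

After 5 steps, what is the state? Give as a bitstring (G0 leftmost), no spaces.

Step 1: G0=G2=0 G1=G2=0 G2=G2|G1=0|1=1 -> 001
Step 2: G0=G2=1 G1=G2=1 G2=G2|G1=1|0=1 -> 111
Step 3: G0=G2=1 G1=G2=1 G2=G2|G1=1|1=1 -> 111
Step 4: G0=G2=1 G1=G2=1 G2=G2|G1=1|1=1 -> 111
Step 5: G0=G2=1 G1=G2=1 G2=G2|G1=1|1=1 -> 111

111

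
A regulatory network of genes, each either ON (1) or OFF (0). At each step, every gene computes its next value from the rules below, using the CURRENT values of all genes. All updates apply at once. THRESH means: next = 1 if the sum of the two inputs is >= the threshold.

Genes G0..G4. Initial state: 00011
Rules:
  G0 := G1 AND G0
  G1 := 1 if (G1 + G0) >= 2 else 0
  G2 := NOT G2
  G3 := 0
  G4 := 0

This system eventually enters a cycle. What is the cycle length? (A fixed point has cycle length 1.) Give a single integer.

Answer: 2

Derivation:
Step 0: 00011
Step 1: G0=G1&G0=0&0=0 G1=(0+0>=2)=0 G2=NOT G2=NOT 0=1 G3=0(const) G4=0(const) -> 00100
Step 2: G0=G1&G0=0&0=0 G1=(0+0>=2)=0 G2=NOT G2=NOT 1=0 G3=0(const) G4=0(const) -> 00000
Step 3: G0=G1&G0=0&0=0 G1=(0+0>=2)=0 G2=NOT G2=NOT 0=1 G3=0(const) G4=0(const) -> 00100
State from step 3 equals state from step 1 -> cycle length 2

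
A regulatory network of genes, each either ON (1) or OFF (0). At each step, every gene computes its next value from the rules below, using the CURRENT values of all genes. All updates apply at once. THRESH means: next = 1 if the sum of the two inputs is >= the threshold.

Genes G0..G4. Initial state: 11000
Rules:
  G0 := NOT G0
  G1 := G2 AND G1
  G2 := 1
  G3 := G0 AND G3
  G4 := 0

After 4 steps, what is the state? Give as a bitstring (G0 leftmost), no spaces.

Step 1: G0=NOT G0=NOT 1=0 G1=G2&G1=0&1=0 G2=1(const) G3=G0&G3=1&0=0 G4=0(const) -> 00100
Step 2: G0=NOT G0=NOT 0=1 G1=G2&G1=1&0=0 G2=1(const) G3=G0&G3=0&0=0 G4=0(const) -> 10100
Step 3: G0=NOT G0=NOT 1=0 G1=G2&G1=1&0=0 G2=1(const) G3=G0&G3=1&0=0 G4=0(const) -> 00100
Step 4: G0=NOT G0=NOT 0=1 G1=G2&G1=1&0=0 G2=1(const) G3=G0&G3=0&0=0 G4=0(const) -> 10100

10100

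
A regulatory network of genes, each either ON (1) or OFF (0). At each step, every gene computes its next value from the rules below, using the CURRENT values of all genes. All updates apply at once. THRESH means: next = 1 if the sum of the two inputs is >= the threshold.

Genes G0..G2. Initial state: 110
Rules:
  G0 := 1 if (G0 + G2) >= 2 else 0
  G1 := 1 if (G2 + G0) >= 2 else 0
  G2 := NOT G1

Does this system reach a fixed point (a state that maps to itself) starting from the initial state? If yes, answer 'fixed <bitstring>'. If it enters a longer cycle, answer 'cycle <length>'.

Answer: fixed 001

Derivation:
Step 0: 110
Step 1: G0=(1+0>=2)=0 G1=(0+1>=2)=0 G2=NOT G1=NOT 1=0 -> 000
Step 2: G0=(0+0>=2)=0 G1=(0+0>=2)=0 G2=NOT G1=NOT 0=1 -> 001
Step 3: G0=(0+1>=2)=0 G1=(1+0>=2)=0 G2=NOT G1=NOT 0=1 -> 001
Fixed point reached at step 2: 001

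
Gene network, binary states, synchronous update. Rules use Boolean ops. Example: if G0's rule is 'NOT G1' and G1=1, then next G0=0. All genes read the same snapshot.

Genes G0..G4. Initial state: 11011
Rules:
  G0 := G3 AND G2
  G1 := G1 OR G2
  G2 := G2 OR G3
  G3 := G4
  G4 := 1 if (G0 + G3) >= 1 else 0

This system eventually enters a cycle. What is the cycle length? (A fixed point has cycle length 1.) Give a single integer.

Step 0: 11011
Step 1: G0=G3&G2=1&0=0 G1=G1|G2=1|0=1 G2=G2|G3=0|1=1 G3=G4=1 G4=(1+1>=1)=1 -> 01111
Step 2: G0=G3&G2=1&1=1 G1=G1|G2=1|1=1 G2=G2|G3=1|1=1 G3=G4=1 G4=(0+1>=1)=1 -> 11111
Step 3: G0=G3&G2=1&1=1 G1=G1|G2=1|1=1 G2=G2|G3=1|1=1 G3=G4=1 G4=(1+1>=1)=1 -> 11111
State from step 3 equals state from step 2 -> cycle length 1

Answer: 1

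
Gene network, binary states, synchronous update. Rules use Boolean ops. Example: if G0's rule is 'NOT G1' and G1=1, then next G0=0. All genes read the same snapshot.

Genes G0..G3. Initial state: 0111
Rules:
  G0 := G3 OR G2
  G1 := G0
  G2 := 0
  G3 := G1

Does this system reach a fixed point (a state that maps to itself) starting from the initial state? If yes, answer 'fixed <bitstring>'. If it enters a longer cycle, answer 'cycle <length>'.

Answer: cycle 3

Derivation:
Step 0: 0111
Step 1: G0=G3|G2=1|1=1 G1=G0=0 G2=0(const) G3=G1=1 -> 1001
Step 2: G0=G3|G2=1|0=1 G1=G0=1 G2=0(const) G3=G1=0 -> 1100
Step 3: G0=G3|G2=0|0=0 G1=G0=1 G2=0(const) G3=G1=1 -> 0101
Step 4: G0=G3|G2=1|0=1 G1=G0=0 G2=0(const) G3=G1=1 -> 1001
Cycle of length 3 starting at step 1 -> no fixed point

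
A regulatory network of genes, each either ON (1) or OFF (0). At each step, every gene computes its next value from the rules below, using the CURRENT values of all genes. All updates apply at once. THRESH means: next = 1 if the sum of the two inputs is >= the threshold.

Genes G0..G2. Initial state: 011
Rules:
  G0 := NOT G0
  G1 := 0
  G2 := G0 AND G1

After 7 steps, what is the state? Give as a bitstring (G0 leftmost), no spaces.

Step 1: G0=NOT G0=NOT 0=1 G1=0(const) G2=G0&G1=0&1=0 -> 100
Step 2: G0=NOT G0=NOT 1=0 G1=0(const) G2=G0&G1=1&0=0 -> 000
Step 3: G0=NOT G0=NOT 0=1 G1=0(const) G2=G0&G1=0&0=0 -> 100
Step 4: G0=NOT G0=NOT 1=0 G1=0(const) G2=G0&G1=1&0=0 -> 000
Step 5: G0=NOT G0=NOT 0=1 G1=0(const) G2=G0&G1=0&0=0 -> 100
Step 6: G0=NOT G0=NOT 1=0 G1=0(const) G2=G0&G1=1&0=0 -> 000
Step 7: G0=NOT G0=NOT 0=1 G1=0(const) G2=G0&G1=0&0=0 -> 100

100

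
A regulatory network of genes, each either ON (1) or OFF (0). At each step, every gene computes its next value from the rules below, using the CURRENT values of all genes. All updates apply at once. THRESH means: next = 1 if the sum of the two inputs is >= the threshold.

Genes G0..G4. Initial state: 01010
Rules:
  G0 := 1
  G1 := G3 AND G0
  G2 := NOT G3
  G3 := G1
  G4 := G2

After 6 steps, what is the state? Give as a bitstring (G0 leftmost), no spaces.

Step 1: G0=1(const) G1=G3&G0=1&0=0 G2=NOT G3=NOT 1=0 G3=G1=1 G4=G2=0 -> 10010
Step 2: G0=1(const) G1=G3&G0=1&1=1 G2=NOT G3=NOT 1=0 G3=G1=0 G4=G2=0 -> 11000
Step 3: G0=1(const) G1=G3&G0=0&1=0 G2=NOT G3=NOT 0=1 G3=G1=1 G4=G2=0 -> 10110
Step 4: G0=1(const) G1=G3&G0=1&1=1 G2=NOT G3=NOT 1=0 G3=G1=0 G4=G2=1 -> 11001
Step 5: G0=1(const) G1=G3&G0=0&1=0 G2=NOT G3=NOT 0=1 G3=G1=1 G4=G2=0 -> 10110
Step 6: G0=1(const) G1=G3&G0=1&1=1 G2=NOT G3=NOT 1=0 G3=G1=0 G4=G2=1 -> 11001

11001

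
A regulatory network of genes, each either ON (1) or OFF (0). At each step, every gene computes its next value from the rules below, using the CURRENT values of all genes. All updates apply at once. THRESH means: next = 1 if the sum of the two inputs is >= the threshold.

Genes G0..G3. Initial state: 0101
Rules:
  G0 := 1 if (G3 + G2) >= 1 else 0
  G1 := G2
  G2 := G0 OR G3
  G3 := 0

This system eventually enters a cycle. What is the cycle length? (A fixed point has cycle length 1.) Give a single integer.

Answer: 1

Derivation:
Step 0: 0101
Step 1: G0=(1+0>=1)=1 G1=G2=0 G2=G0|G3=0|1=1 G3=0(const) -> 1010
Step 2: G0=(0+1>=1)=1 G1=G2=1 G2=G0|G3=1|0=1 G3=0(const) -> 1110
Step 3: G0=(0+1>=1)=1 G1=G2=1 G2=G0|G3=1|0=1 G3=0(const) -> 1110
State from step 3 equals state from step 2 -> cycle length 1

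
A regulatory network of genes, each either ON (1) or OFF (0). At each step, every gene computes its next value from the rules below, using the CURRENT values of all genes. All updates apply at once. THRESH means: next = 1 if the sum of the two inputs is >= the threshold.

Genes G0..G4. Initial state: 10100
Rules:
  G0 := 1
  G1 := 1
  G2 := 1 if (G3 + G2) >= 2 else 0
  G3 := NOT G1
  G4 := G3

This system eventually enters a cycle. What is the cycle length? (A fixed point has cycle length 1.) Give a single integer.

Answer: 1

Derivation:
Step 0: 10100
Step 1: G0=1(const) G1=1(const) G2=(0+1>=2)=0 G3=NOT G1=NOT 0=1 G4=G3=0 -> 11010
Step 2: G0=1(const) G1=1(const) G2=(1+0>=2)=0 G3=NOT G1=NOT 1=0 G4=G3=1 -> 11001
Step 3: G0=1(const) G1=1(const) G2=(0+0>=2)=0 G3=NOT G1=NOT 1=0 G4=G3=0 -> 11000
Step 4: G0=1(const) G1=1(const) G2=(0+0>=2)=0 G3=NOT G1=NOT 1=0 G4=G3=0 -> 11000
State from step 4 equals state from step 3 -> cycle length 1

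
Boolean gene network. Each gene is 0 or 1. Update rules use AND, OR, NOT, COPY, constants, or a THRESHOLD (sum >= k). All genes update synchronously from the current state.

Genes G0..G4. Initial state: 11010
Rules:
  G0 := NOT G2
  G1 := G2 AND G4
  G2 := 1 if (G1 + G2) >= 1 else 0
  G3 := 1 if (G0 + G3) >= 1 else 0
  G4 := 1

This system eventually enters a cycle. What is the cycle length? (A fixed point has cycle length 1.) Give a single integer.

Step 0: 11010
Step 1: G0=NOT G2=NOT 0=1 G1=G2&G4=0&0=0 G2=(1+0>=1)=1 G3=(1+1>=1)=1 G4=1(const) -> 10111
Step 2: G0=NOT G2=NOT 1=0 G1=G2&G4=1&1=1 G2=(0+1>=1)=1 G3=(1+1>=1)=1 G4=1(const) -> 01111
Step 3: G0=NOT G2=NOT 1=0 G1=G2&G4=1&1=1 G2=(1+1>=1)=1 G3=(0+1>=1)=1 G4=1(const) -> 01111
State from step 3 equals state from step 2 -> cycle length 1

Answer: 1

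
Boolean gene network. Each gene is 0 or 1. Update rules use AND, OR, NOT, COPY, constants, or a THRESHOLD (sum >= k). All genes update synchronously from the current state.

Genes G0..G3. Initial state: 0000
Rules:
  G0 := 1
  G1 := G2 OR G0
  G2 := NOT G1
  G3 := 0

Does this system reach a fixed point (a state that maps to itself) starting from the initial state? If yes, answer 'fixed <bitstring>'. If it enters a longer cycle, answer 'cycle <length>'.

Step 0: 0000
Step 1: G0=1(const) G1=G2|G0=0|0=0 G2=NOT G1=NOT 0=1 G3=0(const) -> 1010
Step 2: G0=1(const) G1=G2|G0=1|1=1 G2=NOT G1=NOT 0=1 G3=0(const) -> 1110
Step 3: G0=1(const) G1=G2|G0=1|1=1 G2=NOT G1=NOT 1=0 G3=0(const) -> 1100
Step 4: G0=1(const) G1=G2|G0=0|1=1 G2=NOT G1=NOT 1=0 G3=0(const) -> 1100
Fixed point reached at step 3: 1100

Answer: fixed 1100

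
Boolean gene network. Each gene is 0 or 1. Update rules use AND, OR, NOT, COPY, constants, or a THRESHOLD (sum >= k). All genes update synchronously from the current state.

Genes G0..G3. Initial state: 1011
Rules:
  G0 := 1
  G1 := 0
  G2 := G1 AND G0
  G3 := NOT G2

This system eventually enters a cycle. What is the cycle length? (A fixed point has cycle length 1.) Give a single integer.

Step 0: 1011
Step 1: G0=1(const) G1=0(const) G2=G1&G0=0&1=0 G3=NOT G2=NOT 1=0 -> 1000
Step 2: G0=1(const) G1=0(const) G2=G1&G0=0&1=0 G3=NOT G2=NOT 0=1 -> 1001
Step 3: G0=1(const) G1=0(const) G2=G1&G0=0&1=0 G3=NOT G2=NOT 0=1 -> 1001
State from step 3 equals state from step 2 -> cycle length 1

Answer: 1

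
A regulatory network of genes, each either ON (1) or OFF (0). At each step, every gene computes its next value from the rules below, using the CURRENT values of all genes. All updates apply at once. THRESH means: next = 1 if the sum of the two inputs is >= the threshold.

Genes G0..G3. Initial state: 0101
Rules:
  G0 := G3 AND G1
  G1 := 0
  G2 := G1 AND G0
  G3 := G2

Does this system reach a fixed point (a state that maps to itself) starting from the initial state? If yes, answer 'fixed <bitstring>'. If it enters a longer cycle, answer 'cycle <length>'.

Step 0: 0101
Step 1: G0=G3&G1=1&1=1 G1=0(const) G2=G1&G0=1&0=0 G3=G2=0 -> 1000
Step 2: G0=G3&G1=0&0=0 G1=0(const) G2=G1&G0=0&1=0 G3=G2=0 -> 0000
Step 3: G0=G3&G1=0&0=0 G1=0(const) G2=G1&G0=0&0=0 G3=G2=0 -> 0000
Fixed point reached at step 2: 0000

Answer: fixed 0000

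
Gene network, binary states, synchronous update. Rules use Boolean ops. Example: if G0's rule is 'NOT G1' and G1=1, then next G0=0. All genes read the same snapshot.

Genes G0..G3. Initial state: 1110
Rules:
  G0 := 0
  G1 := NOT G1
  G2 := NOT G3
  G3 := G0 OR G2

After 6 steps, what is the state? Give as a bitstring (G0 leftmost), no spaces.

Step 1: G0=0(const) G1=NOT G1=NOT 1=0 G2=NOT G3=NOT 0=1 G3=G0|G2=1|1=1 -> 0011
Step 2: G0=0(const) G1=NOT G1=NOT 0=1 G2=NOT G3=NOT 1=0 G3=G0|G2=0|1=1 -> 0101
Step 3: G0=0(const) G1=NOT G1=NOT 1=0 G2=NOT G3=NOT 1=0 G3=G0|G2=0|0=0 -> 0000
Step 4: G0=0(const) G1=NOT G1=NOT 0=1 G2=NOT G3=NOT 0=1 G3=G0|G2=0|0=0 -> 0110
Step 5: G0=0(const) G1=NOT G1=NOT 1=0 G2=NOT G3=NOT 0=1 G3=G0|G2=0|1=1 -> 0011
Step 6: G0=0(const) G1=NOT G1=NOT 0=1 G2=NOT G3=NOT 1=0 G3=G0|G2=0|1=1 -> 0101

0101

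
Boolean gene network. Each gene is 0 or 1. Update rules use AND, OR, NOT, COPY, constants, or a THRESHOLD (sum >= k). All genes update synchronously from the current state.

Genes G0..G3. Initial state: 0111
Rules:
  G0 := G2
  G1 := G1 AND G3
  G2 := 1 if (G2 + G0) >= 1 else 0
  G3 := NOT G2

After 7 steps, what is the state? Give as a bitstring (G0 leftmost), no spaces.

Step 1: G0=G2=1 G1=G1&G3=1&1=1 G2=(1+0>=1)=1 G3=NOT G2=NOT 1=0 -> 1110
Step 2: G0=G2=1 G1=G1&G3=1&0=0 G2=(1+1>=1)=1 G3=NOT G2=NOT 1=0 -> 1010
Step 3: G0=G2=1 G1=G1&G3=0&0=0 G2=(1+1>=1)=1 G3=NOT G2=NOT 1=0 -> 1010
Step 4: G0=G2=1 G1=G1&G3=0&0=0 G2=(1+1>=1)=1 G3=NOT G2=NOT 1=0 -> 1010
Step 5: G0=G2=1 G1=G1&G3=0&0=0 G2=(1+1>=1)=1 G3=NOT G2=NOT 1=0 -> 1010
Step 6: G0=G2=1 G1=G1&G3=0&0=0 G2=(1+1>=1)=1 G3=NOT G2=NOT 1=0 -> 1010
Step 7: G0=G2=1 G1=G1&G3=0&0=0 G2=(1+1>=1)=1 G3=NOT G2=NOT 1=0 -> 1010

1010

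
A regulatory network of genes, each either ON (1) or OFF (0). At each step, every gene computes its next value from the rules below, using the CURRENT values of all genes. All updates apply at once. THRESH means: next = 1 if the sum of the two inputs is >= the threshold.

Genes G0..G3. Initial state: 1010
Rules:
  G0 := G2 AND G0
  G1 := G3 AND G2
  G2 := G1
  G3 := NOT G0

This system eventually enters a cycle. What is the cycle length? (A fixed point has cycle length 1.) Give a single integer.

Answer: 1

Derivation:
Step 0: 1010
Step 1: G0=G2&G0=1&1=1 G1=G3&G2=0&1=0 G2=G1=0 G3=NOT G0=NOT 1=0 -> 1000
Step 2: G0=G2&G0=0&1=0 G1=G3&G2=0&0=0 G2=G1=0 G3=NOT G0=NOT 1=0 -> 0000
Step 3: G0=G2&G0=0&0=0 G1=G3&G2=0&0=0 G2=G1=0 G3=NOT G0=NOT 0=1 -> 0001
Step 4: G0=G2&G0=0&0=0 G1=G3&G2=1&0=0 G2=G1=0 G3=NOT G0=NOT 0=1 -> 0001
State from step 4 equals state from step 3 -> cycle length 1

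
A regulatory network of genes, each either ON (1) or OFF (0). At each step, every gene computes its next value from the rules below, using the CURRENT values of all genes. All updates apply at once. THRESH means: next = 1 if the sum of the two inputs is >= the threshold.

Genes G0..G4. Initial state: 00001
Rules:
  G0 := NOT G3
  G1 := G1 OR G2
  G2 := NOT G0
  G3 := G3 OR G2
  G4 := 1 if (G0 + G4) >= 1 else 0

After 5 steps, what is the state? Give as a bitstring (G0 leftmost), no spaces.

Step 1: G0=NOT G3=NOT 0=1 G1=G1|G2=0|0=0 G2=NOT G0=NOT 0=1 G3=G3|G2=0|0=0 G4=(0+1>=1)=1 -> 10101
Step 2: G0=NOT G3=NOT 0=1 G1=G1|G2=0|1=1 G2=NOT G0=NOT 1=0 G3=G3|G2=0|1=1 G4=(1+1>=1)=1 -> 11011
Step 3: G0=NOT G3=NOT 1=0 G1=G1|G2=1|0=1 G2=NOT G0=NOT 1=0 G3=G3|G2=1|0=1 G4=(1+1>=1)=1 -> 01011
Step 4: G0=NOT G3=NOT 1=0 G1=G1|G2=1|0=1 G2=NOT G0=NOT 0=1 G3=G3|G2=1|0=1 G4=(0+1>=1)=1 -> 01111
Step 5: G0=NOT G3=NOT 1=0 G1=G1|G2=1|1=1 G2=NOT G0=NOT 0=1 G3=G3|G2=1|1=1 G4=(0+1>=1)=1 -> 01111

01111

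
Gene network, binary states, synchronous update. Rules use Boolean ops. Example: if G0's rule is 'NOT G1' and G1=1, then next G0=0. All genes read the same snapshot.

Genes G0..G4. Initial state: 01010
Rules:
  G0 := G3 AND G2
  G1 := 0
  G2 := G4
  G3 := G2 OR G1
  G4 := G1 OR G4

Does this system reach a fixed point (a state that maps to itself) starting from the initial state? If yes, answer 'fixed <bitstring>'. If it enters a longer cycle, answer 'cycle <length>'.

Answer: fixed 10111

Derivation:
Step 0: 01010
Step 1: G0=G3&G2=1&0=0 G1=0(const) G2=G4=0 G3=G2|G1=0|1=1 G4=G1|G4=1|0=1 -> 00011
Step 2: G0=G3&G2=1&0=0 G1=0(const) G2=G4=1 G3=G2|G1=0|0=0 G4=G1|G4=0|1=1 -> 00101
Step 3: G0=G3&G2=0&1=0 G1=0(const) G2=G4=1 G3=G2|G1=1|0=1 G4=G1|G4=0|1=1 -> 00111
Step 4: G0=G3&G2=1&1=1 G1=0(const) G2=G4=1 G3=G2|G1=1|0=1 G4=G1|G4=0|1=1 -> 10111
Step 5: G0=G3&G2=1&1=1 G1=0(const) G2=G4=1 G3=G2|G1=1|0=1 G4=G1|G4=0|1=1 -> 10111
Fixed point reached at step 4: 10111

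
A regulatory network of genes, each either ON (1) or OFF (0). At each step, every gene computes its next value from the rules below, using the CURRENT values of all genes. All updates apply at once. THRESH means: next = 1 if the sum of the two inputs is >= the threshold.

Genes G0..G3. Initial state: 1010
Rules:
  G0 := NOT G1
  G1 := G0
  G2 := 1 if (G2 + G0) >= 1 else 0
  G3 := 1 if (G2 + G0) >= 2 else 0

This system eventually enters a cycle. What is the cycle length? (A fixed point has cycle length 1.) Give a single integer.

Step 0: 1010
Step 1: G0=NOT G1=NOT 0=1 G1=G0=1 G2=(1+1>=1)=1 G3=(1+1>=2)=1 -> 1111
Step 2: G0=NOT G1=NOT 1=0 G1=G0=1 G2=(1+1>=1)=1 G3=(1+1>=2)=1 -> 0111
Step 3: G0=NOT G1=NOT 1=0 G1=G0=0 G2=(1+0>=1)=1 G3=(1+0>=2)=0 -> 0010
Step 4: G0=NOT G1=NOT 0=1 G1=G0=0 G2=(1+0>=1)=1 G3=(1+0>=2)=0 -> 1010
State from step 4 equals state from step 0 -> cycle length 4

Answer: 4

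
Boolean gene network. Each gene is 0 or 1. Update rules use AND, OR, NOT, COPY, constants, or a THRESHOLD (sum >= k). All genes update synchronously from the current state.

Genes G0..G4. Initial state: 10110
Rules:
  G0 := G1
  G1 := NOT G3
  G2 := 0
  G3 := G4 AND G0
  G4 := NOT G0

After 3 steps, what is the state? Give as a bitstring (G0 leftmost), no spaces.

Step 1: G0=G1=0 G1=NOT G3=NOT 1=0 G2=0(const) G3=G4&G0=0&1=0 G4=NOT G0=NOT 1=0 -> 00000
Step 2: G0=G1=0 G1=NOT G3=NOT 0=1 G2=0(const) G3=G4&G0=0&0=0 G4=NOT G0=NOT 0=1 -> 01001
Step 3: G0=G1=1 G1=NOT G3=NOT 0=1 G2=0(const) G3=G4&G0=1&0=0 G4=NOT G0=NOT 0=1 -> 11001

11001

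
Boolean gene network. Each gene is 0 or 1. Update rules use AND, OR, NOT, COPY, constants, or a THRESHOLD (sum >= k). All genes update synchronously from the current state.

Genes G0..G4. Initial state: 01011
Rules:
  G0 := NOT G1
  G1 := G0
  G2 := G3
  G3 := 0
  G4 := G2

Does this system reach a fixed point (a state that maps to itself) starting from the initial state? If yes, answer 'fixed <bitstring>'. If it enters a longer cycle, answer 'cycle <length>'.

Step 0: 01011
Step 1: G0=NOT G1=NOT 1=0 G1=G0=0 G2=G3=1 G3=0(const) G4=G2=0 -> 00100
Step 2: G0=NOT G1=NOT 0=1 G1=G0=0 G2=G3=0 G3=0(const) G4=G2=1 -> 10001
Step 3: G0=NOT G1=NOT 0=1 G1=G0=1 G2=G3=0 G3=0(const) G4=G2=0 -> 11000
Step 4: G0=NOT G1=NOT 1=0 G1=G0=1 G2=G3=0 G3=0(const) G4=G2=0 -> 01000
Step 5: G0=NOT G1=NOT 1=0 G1=G0=0 G2=G3=0 G3=0(const) G4=G2=0 -> 00000
Step 6: G0=NOT G1=NOT 0=1 G1=G0=0 G2=G3=0 G3=0(const) G4=G2=0 -> 10000
Step 7: G0=NOT G1=NOT 0=1 G1=G0=1 G2=G3=0 G3=0(const) G4=G2=0 -> 11000
Cycle of length 4 starting at step 3 -> no fixed point

Answer: cycle 4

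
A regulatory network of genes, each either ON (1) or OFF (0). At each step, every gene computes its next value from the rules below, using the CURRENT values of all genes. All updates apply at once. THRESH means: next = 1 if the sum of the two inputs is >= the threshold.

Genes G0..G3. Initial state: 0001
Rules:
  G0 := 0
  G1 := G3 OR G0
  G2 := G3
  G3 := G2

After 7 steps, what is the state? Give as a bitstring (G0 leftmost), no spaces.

Step 1: G0=0(const) G1=G3|G0=1|0=1 G2=G3=1 G3=G2=0 -> 0110
Step 2: G0=0(const) G1=G3|G0=0|0=0 G2=G3=0 G3=G2=1 -> 0001
Step 3: G0=0(const) G1=G3|G0=1|0=1 G2=G3=1 G3=G2=0 -> 0110
Step 4: G0=0(const) G1=G3|G0=0|0=0 G2=G3=0 G3=G2=1 -> 0001
Step 5: G0=0(const) G1=G3|G0=1|0=1 G2=G3=1 G3=G2=0 -> 0110
Step 6: G0=0(const) G1=G3|G0=0|0=0 G2=G3=0 G3=G2=1 -> 0001
Step 7: G0=0(const) G1=G3|G0=1|0=1 G2=G3=1 G3=G2=0 -> 0110

0110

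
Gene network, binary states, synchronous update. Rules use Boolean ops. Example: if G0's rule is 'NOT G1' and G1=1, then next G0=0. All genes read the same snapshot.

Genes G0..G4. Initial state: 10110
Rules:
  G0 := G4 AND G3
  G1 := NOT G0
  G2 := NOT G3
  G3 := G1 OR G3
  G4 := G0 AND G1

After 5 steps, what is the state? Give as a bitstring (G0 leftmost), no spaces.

Step 1: G0=G4&G3=0&1=0 G1=NOT G0=NOT 1=0 G2=NOT G3=NOT 1=0 G3=G1|G3=0|1=1 G4=G0&G1=1&0=0 -> 00010
Step 2: G0=G4&G3=0&1=0 G1=NOT G0=NOT 0=1 G2=NOT G3=NOT 1=0 G3=G1|G3=0|1=1 G4=G0&G1=0&0=0 -> 01010
Step 3: G0=G4&G3=0&1=0 G1=NOT G0=NOT 0=1 G2=NOT G3=NOT 1=0 G3=G1|G3=1|1=1 G4=G0&G1=0&1=0 -> 01010
Step 4: G0=G4&G3=0&1=0 G1=NOT G0=NOT 0=1 G2=NOT G3=NOT 1=0 G3=G1|G3=1|1=1 G4=G0&G1=0&1=0 -> 01010
Step 5: G0=G4&G3=0&1=0 G1=NOT G0=NOT 0=1 G2=NOT G3=NOT 1=0 G3=G1|G3=1|1=1 G4=G0&G1=0&1=0 -> 01010

01010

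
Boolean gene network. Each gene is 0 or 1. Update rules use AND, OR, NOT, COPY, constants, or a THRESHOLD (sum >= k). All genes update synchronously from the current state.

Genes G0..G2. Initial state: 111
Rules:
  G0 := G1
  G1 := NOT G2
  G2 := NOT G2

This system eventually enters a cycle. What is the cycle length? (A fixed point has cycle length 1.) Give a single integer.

Step 0: 111
Step 1: G0=G1=1 G1=NOT G2=NOT 1=0 G2=NOT G2=NOT 1=0 -> 100
Step 2: G0=G1=0 G1=NOT G2=NOT 0=1 G2=NOT G2=NOT 0=1 -> 011
Step 3: G0=G1=1 G1=NOT G2=NOT 1=0 G2=NOT G2=NOT 1=0 -> 100
State from step 3 equals state from step 1 -> cycle length 2

Answer: 2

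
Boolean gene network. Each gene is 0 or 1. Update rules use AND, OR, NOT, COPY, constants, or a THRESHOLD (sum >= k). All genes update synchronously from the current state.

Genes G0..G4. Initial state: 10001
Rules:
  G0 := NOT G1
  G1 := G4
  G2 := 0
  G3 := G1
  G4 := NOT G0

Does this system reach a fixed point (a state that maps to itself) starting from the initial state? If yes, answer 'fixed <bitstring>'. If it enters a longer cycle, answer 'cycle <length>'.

Step 0: 10001
Step 1: G0=NOT G1=NOT 0=1 G1=G4=1 G2=0(const) G3=G1=0 G4=NOT G0=NOT 1=0 -> 11000
Step 2: G0=NOT G1=NOT 1=0 G1=G4=0 G2=0(const) G3=G1=1 G4=NOT G0=NOT 1=0 -> 00010
Step 3: G0=NOT G1=NOT 0=1 G1=G4=0 G2=0(const) G3=G1=0 G4=NOT G0=NOT 0=1 -> 10001
Cycle of length 3 starting at step 0 -> no fixed point

Answer: cycle 3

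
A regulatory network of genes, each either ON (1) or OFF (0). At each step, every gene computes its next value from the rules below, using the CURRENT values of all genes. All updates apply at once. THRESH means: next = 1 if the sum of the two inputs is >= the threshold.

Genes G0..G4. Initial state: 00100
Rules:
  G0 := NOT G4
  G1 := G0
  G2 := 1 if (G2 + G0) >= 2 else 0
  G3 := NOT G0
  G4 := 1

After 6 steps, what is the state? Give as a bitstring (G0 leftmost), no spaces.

Step 1: G0=NOT G4=NOT 0=1 G1=G0=0 G2=(1+0>=2)=0 G3=NOT G0=NOT 0=1 G4=1(const) -> 10011
Step 2: G0=NOT G4=NOT 1=0 G1=G0=1 G2=(0+1>=2)=0 G3=NOT G0=NOT 1=0 G4=1(const) -> 01001
Step 3: G0=NOT G4=NOT 1=0 G1=G0=0 G2=(0+0>=2)=0 G3=NOT G0=NOT 0=1 G4=1(const) -> 00011
Step 4: G0=NOT G4=NOT 1=0 G1=G0=0 G2=(0+0>=2)=0 G3=NOT G0=NOT 0=1 G4=1(const) -> 00011
Step 5: G0=NOT G4=NOT 1=0 G1=G0=0 G2=(0+0>=2)=0 G3=NOT G0=NOT 0=1 G4=1(const) -> 00011
Step 6: G0=NOT G4=NOT 1=0 G1=G0=0 G2=(0+0>=2)=0 G3=NOT G0=NOT 0=1 G4=1(const) -> 00011

00011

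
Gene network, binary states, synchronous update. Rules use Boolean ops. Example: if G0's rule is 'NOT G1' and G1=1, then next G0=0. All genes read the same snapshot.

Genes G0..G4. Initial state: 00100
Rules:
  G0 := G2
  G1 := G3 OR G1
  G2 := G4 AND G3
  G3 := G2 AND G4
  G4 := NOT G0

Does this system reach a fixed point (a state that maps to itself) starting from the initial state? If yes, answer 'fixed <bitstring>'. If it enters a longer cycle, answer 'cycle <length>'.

Answer: fixed 00001

Derivation:
Step 0: 00100
Step 1: G0=G2=1 G1=G3|G1=0|0=0 G2=G4&G3=0&0=0 G3=G2&G4=1&0=0 G4=NOT G0=NOT 0=1 -> 10001
Step 2: G0=G2=0 G1=G3|G1=0|0=0 G2=G4&G3=1&0=0 G3=G2&G4=0&1=0 G4=NOT G0=NOT 1=0 -> 00000
Step 3: G0=G2=0 G1=G3|G1=0|0=0 G2=G4&G3=0&0=0 G3=G2&G4=0&0=0 G4=NOT G0=NOT 0=1 -> 00001
Step 4: G0=G2=0 G1=G3|G1=0|0=0 G2=G4&G3=1&0=0 G3=G2&G4=0&1=0 G4=NOT G0=NOT 0=1 -> 00001
Fixed point reached at step 3: 00001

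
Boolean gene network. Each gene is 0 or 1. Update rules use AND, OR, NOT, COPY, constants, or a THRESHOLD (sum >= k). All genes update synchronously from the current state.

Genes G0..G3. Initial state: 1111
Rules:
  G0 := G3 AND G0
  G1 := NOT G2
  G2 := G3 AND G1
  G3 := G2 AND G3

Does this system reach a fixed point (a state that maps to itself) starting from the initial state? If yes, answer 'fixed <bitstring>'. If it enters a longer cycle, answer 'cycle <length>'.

Step 0: 1111
Step 1: G0=G3&G0=1&1=1 G1=NOT G2=NOT 1=0 G2=G3&G1=1&1=1 G3=G2&G3=1&1=1 -> 1011
Step 2: G0=G3&G0=1&1=1 G1=NOT G2=NOT 1=0 G2=G3&G1=1&0=0 G3=G2&G3=1&1=1 -> 1001
Step 3: G0=G3&G0=1&1=1 G1=NOT G2=NOT 0=1 G2=G3&G1=1&0=0 G3=G2&G3=0&1=0 -> 1100
Step 4: G0=G3&G0=0&1=0 G1=NOT G2=NOT 0=1 G2=G3&G1=0&1=0 G3=G2&G3=0&0=0 -> 0100
Step 5: G0=G3&G0=0&0=0 G1=NOT G2=NOT 0=1 G2=G3&G1=0&1=0 G3=G2&G3=0&0=0 -> 0100
Fixed point reached at step 4: 0100

Answer: fixed 0100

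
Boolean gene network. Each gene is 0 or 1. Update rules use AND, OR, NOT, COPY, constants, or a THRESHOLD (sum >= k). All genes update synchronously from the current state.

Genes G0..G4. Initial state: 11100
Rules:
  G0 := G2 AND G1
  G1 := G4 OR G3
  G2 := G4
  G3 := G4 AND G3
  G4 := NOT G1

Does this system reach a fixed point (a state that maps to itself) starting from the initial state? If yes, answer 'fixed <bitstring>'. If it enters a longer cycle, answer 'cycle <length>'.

Answer: cycle 4

Derivation:
Step 0: 11100
Step 1: G0=G2&G1=1&1=1 G1=G4|G3=0|0=0 G2=G4=0 G3=G4&G3=0&0=0 G4=NOT G1=NOT 1=0 -> 10000
Step 2: G0=G2&G1=0&0=0 G1=G4|G3=0|0=0 G2=G4=0 G3=G4&G3=0&0=0 G4=NOT G1=NOT 0=1 -> 00001
Step 3: G0=G2&G1=0&0=0 G1=G4|G3=1|0=1 G2=G4=1 G3=G4&G3=1&0=0 G4=NOT G1=NOT 0=1 -> 01101
Step 4: G0=G2&G1=1&1=1 G1=G4|G3=1|0=1 G2=G4=1 G3=G4&G3=1&0=0 G4=NOT G1=NOT 1=0 -> 11100
Cycle of length 4 starting at step 0 -> no fixed point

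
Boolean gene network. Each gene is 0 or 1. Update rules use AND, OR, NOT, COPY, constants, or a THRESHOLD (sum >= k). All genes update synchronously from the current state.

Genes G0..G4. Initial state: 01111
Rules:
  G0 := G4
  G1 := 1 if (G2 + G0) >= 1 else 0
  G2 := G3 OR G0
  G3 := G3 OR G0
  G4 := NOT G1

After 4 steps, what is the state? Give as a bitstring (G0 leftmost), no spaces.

Step 1: G0=G4=1 G1=(1+0>=1)=1 G2=G3|G0=1|0=1 G3=G3|G0=1|0=1 G4=NOT G1=NOT 1=0 -> 11110
Step 2: G0=G4=0 G1=(1+1>=1)=1 G2=G3|G0=1|1=1 G3=G3|G0=1|1=1 G4=NOT G1=NOT 1=0 -> 01110
Step 3: G0=G4=0 G1=(1+0>=1)=1 G2=G3|G0=1|0=1 G3=G3|G0=1|0=1 G4=NOT G1=NOT 1=0 -> 01110
Step 4: G0=G4=0 G1=(1+0>=1)=1 G2=G3|G0=1|0=1 G3=G3|G0=1|0=1 G4=NOT G1=NOT 1=0 -> 01110

01110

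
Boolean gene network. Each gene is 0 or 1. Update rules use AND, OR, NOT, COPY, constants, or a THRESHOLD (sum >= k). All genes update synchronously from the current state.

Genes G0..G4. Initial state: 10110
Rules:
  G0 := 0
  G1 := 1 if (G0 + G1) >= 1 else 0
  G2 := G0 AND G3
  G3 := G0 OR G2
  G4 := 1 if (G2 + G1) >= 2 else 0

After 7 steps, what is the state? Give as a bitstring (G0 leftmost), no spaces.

Step 1: G0=0(const) G1=(1+0>=1)=1 G2=G0&G3=1&1=1 G3=G0|G2=1|1=1 G4=(1+0>=2)=0 -> 01110
Step 2: G0=0(const) G1=(0+1>=1)=1 G2=G0&G3=0&1=0 G3=G0|G2=0|1=1 G4=(1+1>=2)=1 -> 01011
Step 3: G0=0(const) G1=(0+1>=1)=1 G2=G0&G3=0&1=0 G3=G0|G2=0|0=0 G4=(0+1>=2)=0 -> 01000
Step 4: G0=0(const) G1=(0+1>=1)=1 G2=G0&G3=0&0=0 G3=G0|G2=0|0=0 G4=(0+1>=2)=0 -> 01000
Step 5: G0=0(const) G1=(0+1>=1)=1 G2=G0&G3=0&0=0 G3=G0|G2=0|0=0 G4=(0+1>=2)=0 -> 01000
Step 6: G0=0(const) G1=(0+1>=1)=1 G2=G0&G3=0&0=0 G3=G0|G2=0|0=0 G4=(0+1>=2)=0 -> 01000
Step 7: G0=0(const) G1=(0+1>=1)=1 G2=G0&G3=0&0=0 G3=G0|G2=0|0=0 G4=(0+1>=2)=0 -> 01000

01000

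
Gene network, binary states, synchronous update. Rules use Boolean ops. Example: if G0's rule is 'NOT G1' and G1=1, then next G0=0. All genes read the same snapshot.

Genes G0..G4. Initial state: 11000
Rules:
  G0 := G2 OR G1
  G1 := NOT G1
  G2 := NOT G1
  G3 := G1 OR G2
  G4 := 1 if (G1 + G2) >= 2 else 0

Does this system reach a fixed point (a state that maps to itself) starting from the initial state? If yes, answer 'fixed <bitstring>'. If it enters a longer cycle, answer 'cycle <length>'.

Answer: cycle 2

Derivation:
Step 0: 11000
Step 1: G0=G2|G1=0|1=1 G1=NOT G1=NOT 1=0 G2=NOT G1=NOT 1=0 G3=G1|G2=1|0=1 G4=(1+0>=2)=0 -> 10010
Step 2: G0=G2|G1=0|0=0 G1=NOT G1=NOT 0=1 G2=NOT G1=NOT 0=1 G3=G1|G2=0|0=0 G4=(0+0>=2)=0 -> 01100
Step 3: G0=G2|G1=1|1=1 G1=NOT G1=NOT 1=0 G2=NOT G1=NOT 1=0 G3=G1|G2=1|1=1 G4=(1+1>=2)=1 -> 10011
Step 4: G0=G2|G1=0|0=0 G1=NOT G1=NOT 0=1 G2=NOT G1=NOT 0=1 G3=G1|G2=0|0=0 G4=(0+0>=2)=0 -> 01100
Cycle of length 2 starting at step 2 -> no fixed point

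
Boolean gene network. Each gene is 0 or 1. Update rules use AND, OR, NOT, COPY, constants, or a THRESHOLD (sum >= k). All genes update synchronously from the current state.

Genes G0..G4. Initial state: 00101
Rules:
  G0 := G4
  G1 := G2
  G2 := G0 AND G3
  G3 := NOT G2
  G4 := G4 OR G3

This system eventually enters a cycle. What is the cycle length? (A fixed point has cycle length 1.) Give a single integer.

Answer: 4

Derivation:
Step 0: 00101
Step 1: G0=G4=1 G1=G2=1 G2=G0&G3=0&0=0 G3=NOT G2=NOT 1=0 G4=G4|G3=1|0=1 -> 11001
Step 2: G0=G4=1 G1=G2=0 G2=G0&G3=1&0=0 G3=NOT G2=NOT 0=1 G4=G4|G3=1|0=1 -> 10011
Step 3: G0=G4=1 G1=G2=0 G2=G0&G3=1&1=1 G3=NOT G2=NOT 0=1 G4=G4|G3=1|1=1 -> 10111
Step 4: G0=G4=1 G1=G2=1 G2=G0&G3=1&1=1 G3=NOT G2=NOT 1=0 G4=G4|G3=1|1=1 -> 11101
Step 5: G0=G4=1 G1=G2=1 G2=G0&G3=1&0=0 G3=NOT G2=NOT 1=0 G4=G4|G3=1|0=1 -> 11001
State from step 5 equals state from step 1 -> cycle length 4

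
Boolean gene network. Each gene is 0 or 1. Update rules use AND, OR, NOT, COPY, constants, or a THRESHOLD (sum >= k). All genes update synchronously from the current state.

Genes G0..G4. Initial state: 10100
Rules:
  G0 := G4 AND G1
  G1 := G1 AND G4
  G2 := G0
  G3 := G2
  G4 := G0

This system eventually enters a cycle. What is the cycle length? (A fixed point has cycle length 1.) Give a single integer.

Answer: 1

Derivation:
Step 0: 10100
Step 1: G0=G4&G1=0&0=0 G1=G1&G4=0&0=0 G2=G0=1 G3=G2=1 G4=G0=1 -> 00111
Step 2: G0=G4&G1=1&0=0 G1=G1&G4=0&1=0 G2=G0=0 G3=G2=1 G4=G0=0 -> 00010
Step 3: G0=G4&G1=0&0=0 G1=G1&G4=0&0=0 G2=G0=0 G3=G2=0 G4=G0=0 -> 00000
Step 4: G0=G4&G1=0&0=0 G1=G1&G4=0&0=0 G2=G0=0 G3=G2=0 G4=G0=0 -> 00000
State from step 4 equals state from step 3 -> cycle length 1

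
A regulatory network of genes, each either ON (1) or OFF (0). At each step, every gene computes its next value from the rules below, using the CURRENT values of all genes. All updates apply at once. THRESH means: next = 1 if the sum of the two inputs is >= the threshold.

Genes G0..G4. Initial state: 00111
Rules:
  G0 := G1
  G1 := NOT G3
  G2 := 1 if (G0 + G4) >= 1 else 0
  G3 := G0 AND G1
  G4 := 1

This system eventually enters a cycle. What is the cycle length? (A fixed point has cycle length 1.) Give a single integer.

Answer: 5

Derivation:
Step 0: 00111
Step 1: G0=G1=0 G1=NOT G3=NOT 1=0 G2=(0+1>=1)=1 G3=G0&G1=0&0=0 G4=1(const) -> 00101
Step 2: G0=G1=0 G1=NOT G3=NOT 0=1 G2=(0+1>=1)=1 G3=G0&G1=0&0=0 G4=1(const) -> 01101
Step 3: G0=G1=1 G1=NOT G3=NOT 0=1 G2=(0+1>=1)=1 G3=G0&G1=0&1=0 G4=1(const) -> 11101
Step 4: G0=G1=1 G1=NOT G3=NOT 0=1 G2=(1+1>=1)=1 G3=G0&G1=1&1=1 G4=1(const) -> 11111
Step 5: G0=G1=1 G1=NOT G3=NOT 1=0 G2=(1+1>=1)=1 G3=G0&G1=1&1=1 G4=1(const) -> 10111
Step 6: G0=G1=0 G1=NOT G3=NOT 1=0 G2=(1+1>=1)=1 G3=G0&G1=1&0=0 G4=1(const) -> 00101
State from step 6 equals state from step 1 -> cycle length 5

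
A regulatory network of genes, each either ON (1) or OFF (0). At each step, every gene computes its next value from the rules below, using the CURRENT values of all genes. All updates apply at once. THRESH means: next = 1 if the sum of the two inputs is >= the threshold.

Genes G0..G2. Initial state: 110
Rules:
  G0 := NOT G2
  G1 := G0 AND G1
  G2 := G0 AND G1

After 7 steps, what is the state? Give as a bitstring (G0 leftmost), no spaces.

Step 1: G0=NOT G2=NOT 0=1 G1=G0&G1=1&1=1 G2=G0&G1=1&1=1 -> 111
Step 2: G0=NOT G2=NOT 1=0 G1=G0&G1=1&1=1 G2=G0&G1=1&1=1 -> 011
Step 3: G0=NOT G2=NOT 1=0 G1=G0&G1=0&1=0 G2=G0&G1=0&1=0 -> 000
Step 4: G0=NOT G2=NOT 0=1 G1=G0&G1=0&0=0 G2=G0&G1=0&0=0 -> 100
Step 5: G0=NOT G2=NOT 0=1 G1=G0&G1=1&0=0 G2=G0&G1=1&0=0 -> 100
Step 6: G0=NOT G2=NOT 0=1 G1=G0&G1=1&0=0 G2=G0&G1=1&0=0 -> 100
Step 7: G0=NOT G2=NOT 0=1 G1=G0&G1=1&0=0 G2=G0&G1=1&0=0 -> 100

100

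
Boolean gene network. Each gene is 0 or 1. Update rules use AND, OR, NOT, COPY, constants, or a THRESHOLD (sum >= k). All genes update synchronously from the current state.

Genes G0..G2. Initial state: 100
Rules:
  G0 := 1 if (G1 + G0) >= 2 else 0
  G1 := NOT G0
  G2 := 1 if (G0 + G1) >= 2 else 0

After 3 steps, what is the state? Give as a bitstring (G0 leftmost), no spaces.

Step 1: G0=(0+1>=2)=0 G1=NOT G0=NOT 1=0 G2=(1+0>=2)=0 -> 000
Step 2: G0=(0+0>=2)=0 G1=NOT G0=NOT 0=1 G2=(0+0>=2)=0 -> 010
Step 3: G0=(1+0>=2)=0 G1=NOT G0=NOT 0=1 G2=(0+1>=2)=0 -> 010

010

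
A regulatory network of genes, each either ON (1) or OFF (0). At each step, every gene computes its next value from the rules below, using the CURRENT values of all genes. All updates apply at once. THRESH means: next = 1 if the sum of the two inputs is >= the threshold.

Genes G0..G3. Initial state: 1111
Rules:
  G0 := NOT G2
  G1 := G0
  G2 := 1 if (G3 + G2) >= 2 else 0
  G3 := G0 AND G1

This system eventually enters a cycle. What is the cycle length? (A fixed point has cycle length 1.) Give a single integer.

Step 0: 1111
Step 1: G0=NOT G2=NOT 1=0 G1=G0=1 G2=(1+1>=2)=1 G3=G0&G1=1&1=1 -> 0111
Step 2: G0=NOT G2=NOT 1=0 G1=G0=0 G2=(1+1>=2)=1 G3=G0&G1=0&1=0 -> 0010
Step 3: G0=NOT G2=NOT 1=0 G1=G0=0 G2=(0+1>=2)=0 G3=G0&G1=0&0=0 -> 0000
Step 4: G0=NOT G2=NOT 0=1 G1=G0=0 G2=(0+0>=2)=0 G3=G0&G1=0&0=0 -> 1000
Step 5: G0=NOT G2=NOT 0=1 G1=G0=1 G2=(0+0>=2)=0 G3=G0&G1=1&0=0 -> 1100
Step 6: G0=NOT G2=NOT 0=1 G1=G0=1 G2=(0+0>=2)=0 G3=G0&G1=1&1=1 -> 1101
Step 7: G0=NOT G2=NOT 0=1 G1=G0=1 G2=(1+0>=2)=0 G3=G0&G1=1&1=1 -> 1101
State from step 7 equals state from step 6 -> cycle length 1

Answer: 1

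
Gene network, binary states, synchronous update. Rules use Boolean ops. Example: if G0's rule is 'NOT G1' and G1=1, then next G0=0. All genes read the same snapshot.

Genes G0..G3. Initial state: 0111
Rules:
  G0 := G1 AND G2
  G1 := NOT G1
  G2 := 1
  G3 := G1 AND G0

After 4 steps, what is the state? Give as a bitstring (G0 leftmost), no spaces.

Step 1: G0=G1&G2=1&1=1 G1=NOT G1=NOT 1=0 G2=1(const) G3=G1&G0=1&0=0 -> 1010
Step 2: G0=G1&G2=0&1=0 G1=NOT G1=NOT 0=1 G2=1(const) G3=G1&G0=0&1=0 -> 0110
Step 3: G0=G1&G2=1&1=1 G1=NOT G1=NOT 1=0 G2=1(const) G3=G1&G0=1&0=0 -> 1010
Step 4: G0=G1&G2=0&1=0 G1=NOT G1=NOT 0=1 G2=1(const) G3=G1&G0=0&1=0 -> 0110

0110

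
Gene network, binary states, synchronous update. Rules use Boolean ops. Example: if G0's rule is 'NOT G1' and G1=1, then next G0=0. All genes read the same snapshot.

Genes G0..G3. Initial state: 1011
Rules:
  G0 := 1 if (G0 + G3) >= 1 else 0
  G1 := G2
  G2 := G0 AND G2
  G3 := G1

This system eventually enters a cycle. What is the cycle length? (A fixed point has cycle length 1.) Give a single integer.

Step 0: 1011
Step 1: G0=(1+1>=1)=1 G1=G2=1 G2=G0&G2=1&1=1 G3=G1=0 -> 1110
Step 2: G0=(1+0>=1)=1 G1=G2=1 G2=G0&G2=1&1=1 G3=G1=1 -> 1111
Step 3: G0=(1+1>=1)=1 G1=G2=1 G2=G0&G2=1&1=1 G3=G1=1 -> 1111
State from step 3 equals state from step 2 -> cycle length 1

Answer: 1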